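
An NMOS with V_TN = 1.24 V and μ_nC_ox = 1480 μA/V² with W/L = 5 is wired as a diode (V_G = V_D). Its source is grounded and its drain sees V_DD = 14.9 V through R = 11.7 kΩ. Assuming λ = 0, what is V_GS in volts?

With gate tied to drain, V_GS = V_DS ≥ V_GS − V_TN, so the device is in saturation.
k_n = μ_nC_ox · (W/L) = 7.4 mA/V².
KCL at the drain: ½ k_n (V_GS − V_TN)² = (V_DD − V_GS)/R.
Let x = V_GS − 1.24. Then 43.3 x² + x − 13.66 = 0, giving x = 0.55 V (positive root), so V_GS = 1.79 V.
I_D = (V_DD − V_GS)/R = (14.9 − 1.79) / 11.7 = 1.12 mA.

V_GS = 1.79 V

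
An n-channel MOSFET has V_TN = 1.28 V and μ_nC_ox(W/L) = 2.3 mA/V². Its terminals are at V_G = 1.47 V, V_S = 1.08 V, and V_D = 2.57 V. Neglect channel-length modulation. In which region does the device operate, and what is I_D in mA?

Cutoff; I_D = 0 mA

V_GS = V_G − V_S = 1.47 − 1.08 = 0.39 V; V_DS = V_D − V_S = 2.57 − 1.08 = 1.49 V.
V_GS = 0.39 V < V_TN = 1.28 V, so the transistor is in cutoff.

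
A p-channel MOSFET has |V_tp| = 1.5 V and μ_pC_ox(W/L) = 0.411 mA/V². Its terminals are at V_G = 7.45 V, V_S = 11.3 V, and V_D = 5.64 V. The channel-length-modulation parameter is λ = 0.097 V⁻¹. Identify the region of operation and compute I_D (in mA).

Saturation; I_D = 1.76 mA

V_SG = V_S − V_G = 11.3 − 7.45 = 3.85 V; V_SD = V_S − V_D = 11.3 − 5.64 = 5.66 V.
V_ov = V_SG − |V_tp| = 3.85 − 1.5 = 2.35 V.
Since V_SD = 5.66 V ≥ V_ov = 2.35 V, the device is in saturation.
I_D = ½ k_p V_ov² (1 + λ V_SD) = 0.5 × 0.411 × 2.35² × (1 + 0.097 × 5.66) = 1.76 mA.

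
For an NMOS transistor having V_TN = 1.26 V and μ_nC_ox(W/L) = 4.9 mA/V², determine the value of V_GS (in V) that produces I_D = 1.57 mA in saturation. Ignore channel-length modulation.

In saturation I_D = ½ k_n (V_GS − V_TN)², so V_GS − V_TN = √(2 I_D / k_n) = √(2 × 1.57 / 4.9) = 0.801 V.
V_GS = 1.26 + 0.801 = 2.06 V.

V_GS = 2.06 V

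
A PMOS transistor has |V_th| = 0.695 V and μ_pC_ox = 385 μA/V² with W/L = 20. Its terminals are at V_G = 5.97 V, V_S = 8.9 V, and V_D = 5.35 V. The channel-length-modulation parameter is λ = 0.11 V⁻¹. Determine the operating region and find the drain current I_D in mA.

V_SG = V_S − V_G = 8.9 − 5.97 = 2.93 V; V_SD = V_S − V_D = 8.9 − 5.35 = 3.55 V.
k_p = μ_pC_ox · (W/L) = 7.7 mA/V².
V_ov = V_SG − |V_th| = 2.93 − 0.695 = 2.24 V.
Since V_SD = 3.55 V ≥ V_ov = 2.24 V, the device is in saturation.
I_D = ½ k_p V_ov² (1 + λ V_SD) = 0.5 × 7.7 × 2.24² × (1 + 0.11 × 3.55) = 26.7 mA.

Saturation; I_D = 26.7 mA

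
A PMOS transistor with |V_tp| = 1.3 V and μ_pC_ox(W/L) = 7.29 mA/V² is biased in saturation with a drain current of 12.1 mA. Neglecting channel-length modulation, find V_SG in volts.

In saturation I_D = ½ k_p (V_SG − |V_tp|)², so V_SG − |V_tp| = √(2 I_D / k_p) = √(2 × 12.1 / 7.29) = 1.82 V.
V_SG = 1.3 + 1.82 = 3.12 V.

V_SG = 3.12 V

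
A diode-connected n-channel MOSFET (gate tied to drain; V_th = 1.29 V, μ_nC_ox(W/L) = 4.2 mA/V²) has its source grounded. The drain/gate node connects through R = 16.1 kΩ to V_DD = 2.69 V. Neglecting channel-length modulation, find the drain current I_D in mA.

With gate tied to drain, V_GS = V_DS ≥ V_GS − V_th, so the device is in saturation.
KCL at the drain: ½ k_n (V_GS − V_th)² = (V_DD − V_GS)/R.
Let x = V_GS − 1.29. Then 33.8 x² + x − 1.4 = 0, giving x = 0.189 V (positive root), so V_GS = 1.48 V.
I_D = (V_DD − V_GS)/R = (2.69 − 1.48) / 16.1 = 0.0752 mA.

I_D = 0.0752 mA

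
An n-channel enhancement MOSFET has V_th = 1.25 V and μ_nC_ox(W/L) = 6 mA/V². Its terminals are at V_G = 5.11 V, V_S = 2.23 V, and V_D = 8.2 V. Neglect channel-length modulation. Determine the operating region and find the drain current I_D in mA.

Saturation; I_D = 7.97 mA

V_GS = V_G − V_S = 5.11 − 2.23 = 2.88 V; V_DS = V_D − V_S = 8.2 − 2.23 = 5.97 V.
V_ov = V_GS − V_th = 2.88 − 1.25 = 1.63 V.
Since V_DS = 5.97 V ≥ V_ov = 1.63 V, the device is in saturation.
I_D = ½ k_n V_ov² = 0.5 × 6 × 1.63² = 7.97 mA.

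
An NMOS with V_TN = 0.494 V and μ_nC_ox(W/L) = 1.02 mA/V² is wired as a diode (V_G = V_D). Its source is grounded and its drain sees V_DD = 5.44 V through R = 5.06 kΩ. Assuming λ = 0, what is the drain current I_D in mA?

I_D = 0.739 mA

With gate tied to drain, V_GS = V_DS ≥ V_GS − V_TN, so the device is in saturation.
KCL at the drain: ½ k_n (V_GS − V_TN)² = (V_DD − V_GS)/R.
Let x = V_GS − 0.494. Then 2.58 x² + x − 4.946 = 0, giving x = 1.2 V (positive root), so V_GS = 1.7 V.
I_D = (V_DD − V_GS)/R = (5.44 − 1.7) / 5.06 = 0.739 mA.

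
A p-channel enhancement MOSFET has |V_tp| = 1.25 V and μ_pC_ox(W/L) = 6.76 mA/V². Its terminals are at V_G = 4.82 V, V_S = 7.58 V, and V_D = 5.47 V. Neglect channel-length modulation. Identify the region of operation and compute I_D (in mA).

Saturation; I_D = 7.71 mA

V_SG = V_S − V_G = 7.58 − 4.82 = 2.76 V; V_SD = V_S − V_D = 7.58 − 5.47 = 2.11 V.
V_ov = V_SG − |V_tp| = 2.76 − 1.25 = 1.51 V.
Since V_SD = 2.11 V ≥ V_ov = 1.51 V, the device is in saturation.
I_D = ½ k_p V_ov² = 0.5 × 6.76 × 1.51² = 7.71 mA.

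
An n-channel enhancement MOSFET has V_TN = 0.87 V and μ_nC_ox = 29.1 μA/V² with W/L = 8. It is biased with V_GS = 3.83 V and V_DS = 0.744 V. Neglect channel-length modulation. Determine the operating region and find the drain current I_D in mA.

k_n = μ_nC_ox · (W/L) = 0.2328 mA/V².
V_ov = V_GS − V_TN = 3.83 − 0.87 = 2.96 V.
Since V_DS = 0.744 V < V_ov = 2.96 V, the device is in the triode region.
I_D = k_n [V_ov · V_DS − ½ V_DS²] = 0.2328 × [2.96 × 0.744 − 0.5 × 0.744²] = 0.448 mA.

Triode; I_D = 0.448 mA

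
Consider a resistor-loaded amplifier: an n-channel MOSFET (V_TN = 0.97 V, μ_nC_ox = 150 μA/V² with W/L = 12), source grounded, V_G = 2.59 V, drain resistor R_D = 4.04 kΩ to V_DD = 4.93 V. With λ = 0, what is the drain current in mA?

I_D = 1.11 mA

V_GS = V_G = 2.59 V, so V_ov = 2.59 − 0.97 = 1.62 V.
k_n = μ_nC_ox · (W/L) = 1.8 mA/V².
Assume saturation: I_D = ½ k_n V_ov² = 0.5 × 1.8 × 1.62² = 2.36 mA, giving V_DS = V_DD − I_D R_D = 4.93 − 2.36 × 4.04 = -4.61 V.
But -4.61 V < V_ov = 1.62 V, so the device is actually in triode.
In triode I_D = k_n[V_ov V_DS − ½ V_DS²] and I_D = (V_DD − V_DS)/R_D. Equating: 3.64 V_DS² − 12.78 V_DS + 4.93 = 0, giving V_DS = 0.441 V (the root below V_ov).
I_D = (4.93 − 0.441) / 4.04 = 1.11 mA.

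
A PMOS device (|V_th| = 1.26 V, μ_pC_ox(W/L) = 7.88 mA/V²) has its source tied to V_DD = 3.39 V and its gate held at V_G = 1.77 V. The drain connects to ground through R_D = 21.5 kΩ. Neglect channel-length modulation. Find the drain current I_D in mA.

V_SG = V_DD − V_G = 3.39 − 1.77 = 1.62 V, so V_ov = 1.62 − 1.26 = 0.36 V.
Assume saturation: I_D = ½ k_p V_ov² = 0.5 × 7.88 × 0.36² = 0.511 mA, giving V_SD = V_DD − I_D R_D = 3.39 − 0.511 × 21.5 = -7.59 V.
But -7.59 V < V_ov = 0.36 V, so the device is actually in triode.
In triode I_D = k_p[V_ov V_SD − ½ V_SD²] and I_D = (V_DD − V_SD)/R_D. Equating: 84.7 V_SD² − 61.99 V_SD + 3.39 = 0, giving V_SD = 0.0595 V (the root below V_ov).
I_D = (3.39 − 0.0595) / 21.5 = 0.155 mA.

I_D = 0.155 mA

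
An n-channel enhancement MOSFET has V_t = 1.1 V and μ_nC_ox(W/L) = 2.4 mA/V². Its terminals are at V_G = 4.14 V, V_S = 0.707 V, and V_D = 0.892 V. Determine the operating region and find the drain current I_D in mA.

V_GS = V_G − V_S = 4.14 − 0.707 = 3.43 V; V_DS = V_D − V_S = 0.892 − 0.707 = 0.185 V.
V_ov = V_GS − V_t = 3.43 − 1.1 = 2.33 V.
Since V_DS = 0.185 V < V_ov = 2.33 V, the device is in the triode region.
I_D = k_n [V_ov · V_DS − ½ V_DS²] = 2.4 × [2.33 × 0.185 − 0.5 × 0.185²] = 0.995 mA.

Triode; I_D = 0.995 mA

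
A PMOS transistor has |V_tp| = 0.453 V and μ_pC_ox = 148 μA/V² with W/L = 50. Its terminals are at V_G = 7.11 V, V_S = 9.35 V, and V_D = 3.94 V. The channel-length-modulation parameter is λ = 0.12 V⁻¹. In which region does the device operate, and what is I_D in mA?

V_SG = V_S − V_G = 9.35 − 7.11 = 2.24 V; V_SD = V_S − V_D = 9.35 − 3.94 = 5.41 V.
k_p = μ_pC_ox · (W/L) = 7.4 mA/V².
V_ov = V_SG − |V_tp| = 2.24 − 0.453 = 1.79 V.
Since V_SD = 5.41 V ≥ V_ov = 1.79 V, the device is in saturation.
I_D = ½ k_p V_ov² (1 + λ V_SD) = 0.5 × 7.4 × 1.79² × (1 + 0.12 × 5.41) = 19.5 mA.

Saturation; I_D = 19.5 mA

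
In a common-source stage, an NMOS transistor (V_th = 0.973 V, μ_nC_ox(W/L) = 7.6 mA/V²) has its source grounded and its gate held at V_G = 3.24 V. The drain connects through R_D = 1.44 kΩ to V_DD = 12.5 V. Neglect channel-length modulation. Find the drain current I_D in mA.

I_D = 8.30 mA

V_GS = V_G = 3.24 V, so V_ov = 3.24 − 0.973 = 2.27 V.
Assume saturation: I_D = ½ k_n V_ov² = 0.5 × 7.6 × 2.27² = 19.5 mA, giving V_DS = V_DD − I_D R_D = 12.5 − 19.5 × 1.44 = -15.6 V.
But -15.6 V < V_ov = 2.27 V, so the device is actually in triode.
In triode I_D = k_n[V_ov V_DS − ½ V_DS²] and I_D = (V_DD − V_DS)/R_D. Equating: 5.47 V_DS² − 25.81 V_DS + 12.5 = 0, giving V_DS = 0.548 V (the root below V_ov).
I_D = (12.5 − 0.548) / 1.44 = 8.3 mA.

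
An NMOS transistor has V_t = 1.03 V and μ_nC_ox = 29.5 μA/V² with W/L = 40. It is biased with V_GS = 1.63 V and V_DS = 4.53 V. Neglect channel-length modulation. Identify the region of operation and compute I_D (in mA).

k_n = μ_nC_ox · (W/L) = 1.18 mA/V².
V_ov = V_GS − V_t = 1.63 − 1.03 = 0.6 V.
Since V_DS = 4.53 V ≥ V_ov = 0.6 V, the device is in saturation.
I_D = ½ k_n V_ov² = 0.5 × 1.18 × 0.6² = 0.212 mA.

Saturation; I_D = 0.212 mA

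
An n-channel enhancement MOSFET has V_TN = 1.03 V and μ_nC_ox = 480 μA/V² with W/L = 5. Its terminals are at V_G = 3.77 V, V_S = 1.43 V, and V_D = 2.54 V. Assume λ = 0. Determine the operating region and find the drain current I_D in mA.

Triode; I_D = 2.01 mA

V_GS = V_G − V_S = 3.77 − 1.43 = 2.34 V; V_DS = V_D − V_S = 2.54 − 1.43 = 1.11 V.
k_n = μ_nC_ox · (W/L) = 2.4 mA/V².
V_ov = V_GS − V_TN = 2.34 − 1.03 = 1.31 V.
Since V_DS = 1.11 V < V_ov = 1.31 V, the device is in the triode region.
I_D = k_n [V_ov · V_DS − ½ V_DS²] = 2.4 × [1.31 × 1.11 − 0.5 × 1.11²] = 2.01 mA.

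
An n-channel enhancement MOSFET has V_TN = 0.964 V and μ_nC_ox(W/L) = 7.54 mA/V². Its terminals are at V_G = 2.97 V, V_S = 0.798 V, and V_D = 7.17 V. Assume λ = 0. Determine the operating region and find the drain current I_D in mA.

V_GS = V_G − V_S = 2.97 − 0.798 = 2.17 V; V_DS = V_D − V_S = 7.17 − 0.798 = 6.37 V.
V_ov = V_GS − V_TN = 2.17 − 0.964 = 1.21 V.
Since V_DS = 6.37 V ≥ V_ov = 1.21 V, the device is in saturation.
I_D = ½ k_n V_ov² = 0.5 × 7.54 × 1.21² = 5.5 mA.

Saturation; I_D = 5.50 mA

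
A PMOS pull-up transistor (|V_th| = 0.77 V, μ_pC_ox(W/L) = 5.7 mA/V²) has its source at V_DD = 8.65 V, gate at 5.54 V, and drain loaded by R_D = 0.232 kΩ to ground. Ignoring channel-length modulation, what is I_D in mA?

V_SG = V_DD − V_G = 8.65 − 5.54 = 3.11 V, so V_ov = 3.11 − 0.77 = 2.34 V.
Assume saturation: I_D = ½ k_p V_ov² = 0.5 × 5.7 × 2.34² = 15.6 mA, giving V_SD = V_DD − I_D R_D = 8.65 − 15.6 × 0.232 = 5.03 V.
V_SD = 5.03 V ≥ V_ov = 2.34 V, confirming saturation.

I_D = 15.6 mA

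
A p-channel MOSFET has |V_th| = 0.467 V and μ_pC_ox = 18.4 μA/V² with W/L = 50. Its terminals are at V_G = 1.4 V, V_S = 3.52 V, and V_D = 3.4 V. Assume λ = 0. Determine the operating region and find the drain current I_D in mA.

V_SG = V_S − V_G = 3.52 − 1.4 = 2.12 V; V_SD = V_S − V_D = 3.52 − 3.4 = 0.12 V.
k_p = μ_pC_ox · (W/L) = 0.92 mA/V².
V_ov = V_SG − |V_th| = 2.12 − 0.467 = 1.65 V.
Since V_SD = 0.12 V < V_ov = 1.65 V, the device is in the triode region.
I_D = k_p [V_ov · V_SD − ½ V_SD²] = 0.92 × [1.65 × 0.12 − 0.5 × 0.12²] = 0.176 mA.

Triode; I_D = 0.176 mA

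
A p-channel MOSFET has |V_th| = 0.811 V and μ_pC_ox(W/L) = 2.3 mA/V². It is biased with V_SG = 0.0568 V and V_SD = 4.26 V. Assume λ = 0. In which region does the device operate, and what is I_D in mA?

V_SG = 0.0568 V < |V_th| = 0.811 V, so the transistor is in cutoff.

Cutoff; I_D = 0 mA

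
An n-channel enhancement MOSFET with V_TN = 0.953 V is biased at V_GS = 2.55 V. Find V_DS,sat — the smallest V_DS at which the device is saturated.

The boundary between triode and saturation is V_DS = V_GS − V_TN = V_ov.
V_ov = 2.55 − 0.953 = 1.6 V.

V_DS,sat = 1.60 V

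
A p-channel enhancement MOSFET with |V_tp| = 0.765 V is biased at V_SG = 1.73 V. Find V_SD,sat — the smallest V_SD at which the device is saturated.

V_SD,sat = 0.965 V

The boundary between triode and saturation is V_SD = V_SG − |V_tp| = V_ov.
V_ov = 1.73 − 0.765 = 0.965 V.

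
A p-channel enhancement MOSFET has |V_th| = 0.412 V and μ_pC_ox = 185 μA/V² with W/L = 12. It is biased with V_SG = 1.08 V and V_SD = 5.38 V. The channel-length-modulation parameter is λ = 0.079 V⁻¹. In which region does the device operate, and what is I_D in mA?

k_p = μ_pC_ox · (W/L) = 2.22 mA/V².
V_ov = V_SG − |V_th| = 1.08 − 0.412 = 0.668 V.
Since V_SD = 5.38 V ≥ V_ov = 0.668 V, the device is in saturation.
I_D = ½ k_p V_ov² (1 + λ V_SD) = 0.5 × 2.22 × 0.668² × (1 + 0.079 × 5.38) = 0.706 mA.

Saturation; I_D = 0.706 mA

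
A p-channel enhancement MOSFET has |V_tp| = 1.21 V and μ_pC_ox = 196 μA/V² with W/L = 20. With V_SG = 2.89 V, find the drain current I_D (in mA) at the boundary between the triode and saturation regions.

At the boundary V_SD = V_ov = V_SG − |V_tp| = 2.89 − 1.21 = 1.68 V.
k_p = μ_pC_ox · (W/L) = 3.92 mA/V².
I_D = ½ k_p V_ov² = 0.5 × 3.92 × 1.68² = 5.53 mA.

I_D = 5.53 mA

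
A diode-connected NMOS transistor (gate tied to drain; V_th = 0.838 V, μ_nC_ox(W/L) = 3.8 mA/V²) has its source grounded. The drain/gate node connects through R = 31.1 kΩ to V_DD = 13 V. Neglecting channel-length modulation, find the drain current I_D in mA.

I_D = 0.377 mA

With gate tied to drain, V_GS = V_DS ≥ V_GS − V_th, so the device is in saturation.
KCL at the drain: ½ k_n (V_GS − V_th)² = (V_DD − V_GS)/R.
Let x = V_GS − 0.838. Then 59.1 x² + x − 12.16 = 0, giving x = 0.445 V (positive root), so V_GS = 1.28 V.
I_D = (V_DD − V_GS)/R = (13 − 1.28) / 31.1 = 0.377 mA.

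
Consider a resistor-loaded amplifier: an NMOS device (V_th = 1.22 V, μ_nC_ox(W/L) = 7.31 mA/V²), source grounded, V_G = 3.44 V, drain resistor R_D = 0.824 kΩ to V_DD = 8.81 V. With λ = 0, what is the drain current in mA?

V_GS = V_G = 3.44 V, so V_ov = 3.44 − 1.22 = 2.22 V.
Assume saturation: I_D = ½ k_n V_ov² = 0.5 × 7.31 × 2.22² = 18 mA, giving V_DS = V_DD − I_D R_D = 8.81 − 18 × 0.824 = -6.03 V.
But -6.03 V < V_ov = 2.22 V, so the device is actually in triode.
In triode I_D = k_n[V_ov V_DS − ½ V_DS²] and I_D = (V_DD − V_DS)/R_D. Equating: 3.01 V_DS² − 14.37 V_DS + 8.81 = 0, giving V_DS = 0.722 V (the root below V_ov).
I_D = (8.81 − 0.722) / 0.824 = 9.82 mA.

I_D = 9.82 mA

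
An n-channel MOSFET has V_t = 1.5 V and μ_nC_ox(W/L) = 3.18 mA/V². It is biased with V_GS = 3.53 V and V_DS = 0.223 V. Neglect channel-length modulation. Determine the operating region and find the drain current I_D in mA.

Triode; I_D = 1.36 mA

V_ov = V_GS − V_t = 3.53 − 1.5 = 2.03 V.
Since V_DS = 0.223 V < V_ov = 2.03 V, the device is in the triode region.
I_D = k_n [V_ov · V_DS − ½ V_DS²] = 3.18 × [2.03 × 0.223 − 0.5 × 0.223²] = 1.36 mA.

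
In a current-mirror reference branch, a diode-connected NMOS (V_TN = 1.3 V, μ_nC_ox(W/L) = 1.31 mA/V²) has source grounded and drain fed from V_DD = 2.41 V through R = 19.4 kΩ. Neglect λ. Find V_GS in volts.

With gate tied to drain, V_GS = V_DS ≥ V_GS − V_TN, so the device is in saturation.
KCL at the drain: ½ k_n (V_GS − V_TN)² = (V_DD − V_GS)/R.
Let x = V_GS − 1.3. Then 12.7 x² + x − 1.11 = 0, giving x = 0.259 V (positive root), so V_GS = 1.56 V.
I_D = (V_DD − V_GS)/R = (2.41 − 1.56) / 19.4 = 0.0439 mA.

V_GS = 1.56 V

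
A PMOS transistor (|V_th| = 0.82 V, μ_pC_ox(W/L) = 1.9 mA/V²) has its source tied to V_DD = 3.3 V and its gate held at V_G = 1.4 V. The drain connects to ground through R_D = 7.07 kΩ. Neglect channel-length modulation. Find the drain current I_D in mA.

V_SG = V_DD − V_G = 3.3 − 1.4 = 1.9 V, so V_ov = 1.9 − 0.82 = 1.08 V.
Assume saturation: I_D = ½ k_p V_ov² = 0.5 × 1.9 × 1.08² = 1.11 mA, giving V_SD = V_DD − I_D R_D = 3.3 − 1.11 × 7.07 = -4.53 V.
But -4.53 V < V_ov = 1.08 V, so the device is actually in triode.
In triode I_D = k_p[V_ov V_SD − ½ V_SD²] and I_D = (V_DD − V_SD)/R_D. Equating: 6.72 V_SD² − 15.51 V_SD + 3.3 = 0, giving V_SD = 0.237 V (the root below V_ov).
I_D = (3.3 − 0.237) / 7.07 = 0.433 mA.

I_D = 0.433 mA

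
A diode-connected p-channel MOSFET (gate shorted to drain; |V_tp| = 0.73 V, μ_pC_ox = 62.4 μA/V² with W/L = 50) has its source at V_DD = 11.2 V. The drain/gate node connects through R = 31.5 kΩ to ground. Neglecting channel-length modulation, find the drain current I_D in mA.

I_D = 0.318 mA

With gate tied to drain, V_SG = V_SD ≥ V_SG − |V_tp|, so the device is in saturation.
k_p = μ_pC_ox · (W/L) = 3.12 mA/V².
KCL at the drain: ½ k_p (V_SG − |V_tp|)² = (V_DD − V_SG)/R.
Let x = V_SG − 0.73. Then 49.1 x² + x − 10.47 = 0, giving x = 0.452 V (positive root), so V_SG = 1.18 V.
I_D = (V_DD − V_SG)/R = (11.2 − 1.18) / 31.5 = 0.318 mA.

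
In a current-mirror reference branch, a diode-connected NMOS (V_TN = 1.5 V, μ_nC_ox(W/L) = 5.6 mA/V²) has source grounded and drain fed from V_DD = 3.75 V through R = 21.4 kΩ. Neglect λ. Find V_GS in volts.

V_GS = 1.69 V

With gate tied to drain, V_GS = V_DS ≥ V_GS − V_TN, so the device is in saturation.
KCL at the drain: ½ k_n (V_GS − V_TN)² = (V_DD − V_GS)/R.
Let x = V_GS − 1.5. Then 59.9 x² + x − 2.25 = 0, giving x = 0.186 V (positive root), so V_GS = 1.69 V.
I_D = (V_DD − V_GS)/R = (3.75 − 1.69) / 21.4 = 0.0965 mA.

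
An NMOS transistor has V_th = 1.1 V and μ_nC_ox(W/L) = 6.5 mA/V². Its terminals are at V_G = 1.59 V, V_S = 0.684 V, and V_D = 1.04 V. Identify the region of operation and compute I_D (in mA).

Cutoff; I_D = 0 mA

V_GS = V_G − V_S = 1.59 − 0.684 = 0.906 V; V_DS = V_D − V_S = 1.04 − 0.684 = 0.356 V.
V_GS = 0.906 V < V_th = 1.1 V, so the transistor is in cutoff.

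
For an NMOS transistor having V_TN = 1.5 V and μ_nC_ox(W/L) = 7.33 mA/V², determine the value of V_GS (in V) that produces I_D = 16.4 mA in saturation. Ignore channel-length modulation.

In saturation I_D = ½ k_n (V_GS − V_TN)², so V_GS − V_TN = √(2 I_D / k_n) = √(2 × 16.4 / 7.33) = 2.12 V.
V_GS = 1.5 + 2.12 = 3.62 V.

V_GS = 3.62 V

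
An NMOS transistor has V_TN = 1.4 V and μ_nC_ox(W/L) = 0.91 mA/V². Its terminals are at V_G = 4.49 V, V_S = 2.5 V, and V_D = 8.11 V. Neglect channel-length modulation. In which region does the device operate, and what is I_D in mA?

Saturation; I_D = 0.158 mA

V_GS = V_G − V_S = 4.49 − 2.5 = 1.99 V; V_DS = V_D − V_S = 8.11 − 2.5 = 5.61 V.
V_ov = V_GS − V_TN = 1.99 − 1.4 = 0.59 V.
Since V_DS = 5.61 V ≥ V_ov = 0.59 V, the device is in saturation.
I_D = ½ k_n V_ov² = 0.5 × 0.91 × 0.59² = 0.158 mA.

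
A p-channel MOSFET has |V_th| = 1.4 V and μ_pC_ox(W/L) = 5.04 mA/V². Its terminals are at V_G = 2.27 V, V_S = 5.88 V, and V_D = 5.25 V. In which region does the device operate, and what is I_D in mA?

Triode; I_D = 6.02 mA

V_SG = V_S − V_G = 5.88 − 2.27 = 3.61 V; V_SD = V_S − V_D = 5.88 − 5.25 = 0.63 V.
V_ov = V_SG − |V_th| = 3.61 − 1.4 = 2.21 V.
Since V_SD = 0.63 V < V_ov = 2.21 V, the device is in the triode region.
I_D = k_p [V_ov · V_SD − ½ V_SD²] = 5.04 × [2.21 × 0.63 − 0.5 × 0.63²] = 6.02 mA.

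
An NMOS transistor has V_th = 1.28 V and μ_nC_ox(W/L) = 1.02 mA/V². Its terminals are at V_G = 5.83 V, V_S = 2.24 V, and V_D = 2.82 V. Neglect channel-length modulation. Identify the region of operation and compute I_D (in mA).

Triode; I_D = 1.20 mA

V_GS = V_G − V_S = 5.83 − 2.24 = 3.59 V; V_DS = V_D − V_S = 2.82 − 2.24 = 0.58 V.
V_ov = V_GS − V_th = 3.59 − 1.28 = 2.31 V.
Since V_DS = 0.58 V < V_ov = 2.31 V, the device is in the triode region.
I_D = k_n [V_ov · V_DS − ½ V_DS²] = 1.02 × [2.31 × 0.58 − 0.5 × 0.58²] = 1.2 mA.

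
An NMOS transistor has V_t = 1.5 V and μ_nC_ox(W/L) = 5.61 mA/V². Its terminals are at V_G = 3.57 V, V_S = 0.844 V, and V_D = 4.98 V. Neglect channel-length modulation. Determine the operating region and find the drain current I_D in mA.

V_GS = V_G − V_S = 3.57 − 0.844 = 2.73 V; V_DS = V_D − V_S = 4.98 − 0.844 = 4.14 V.
V_ov = V_GS − V_t = 2.73 − 1.5 = 1.23 V.
Since V_DS = 4.14 V ≥ V_ov = 1.23 V, the device is in saturation.
I_D = ½ k_n V_ov² = 0.5 × 5.61 × 1.23² = 4.22 mA.

Saturation; I_D = 4.22 mA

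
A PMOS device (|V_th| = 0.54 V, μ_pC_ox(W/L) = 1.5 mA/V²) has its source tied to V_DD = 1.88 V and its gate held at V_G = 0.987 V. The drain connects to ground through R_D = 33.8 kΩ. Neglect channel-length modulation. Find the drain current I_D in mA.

I_D = 0.0521 mA

V_SG = V_DD − V_G = 1.88 − 0.987 = 0.893 V, so V_ov = 0.893 − 0.54 = 0.353 V.
Assume saturation: I_D = ½ k_p V_ov² = 0.5 × 1.5 × 0.353² = 0.0935 mA, giving V_SD = V_DD − I_D R_D = 1.88 − 0.0935 × 33.8 = -1.28 V.
But -1.28 V < V_ov = 0.353 V, so the device is actually in triode.
In triode I_D = k_p[V_ov V_SD − ½ V_SD²] and I_D = (V_DD − V_SD)/R_D. Equating: 25.3 V_SD² − 18.9 V_SD + 1.88 = 0, giving V_SD = 0.118 V (the root below V_ov).
I_D = (1.88 − 0.118) / 33.8 = 0.0521 mA.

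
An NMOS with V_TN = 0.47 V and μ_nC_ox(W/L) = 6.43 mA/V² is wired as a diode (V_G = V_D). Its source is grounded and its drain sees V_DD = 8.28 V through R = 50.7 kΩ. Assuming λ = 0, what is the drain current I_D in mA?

With gate tied to drain, V_GS = V_DS ≥ V_GS − V_TN, so the device is in saturation.
KCL at the drain: ½ k_n (V_GS − V_TN)² = (V_DD − V_GS)/R.
Let x = V_GS − 0.47. Then 163 x² + x − 7.81 = 0, giving x = 0.216 V (positive root), so V_GS = 0.686 V.
I_D = (V_DD − V_GS)/R = (8.28 − 0.686) / 50.7 = 0.15 mA.

I_D = 0.150 mA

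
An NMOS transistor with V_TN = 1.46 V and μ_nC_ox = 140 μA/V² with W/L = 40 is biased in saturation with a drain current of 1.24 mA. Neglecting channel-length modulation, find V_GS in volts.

k_n = μ_nC_ox · (W/L) = 5.6 mA/V².
In saturation I_D = ½ k_n (V_GS − V_TN)², so V_GS − V_TN = √(2 I_D / k_n) = √(2 × 1.24 / 5.6) = 0.665 V.
V_GS = 1.46 + 0.665 = 2.13 V.

V_GS = 2.13 V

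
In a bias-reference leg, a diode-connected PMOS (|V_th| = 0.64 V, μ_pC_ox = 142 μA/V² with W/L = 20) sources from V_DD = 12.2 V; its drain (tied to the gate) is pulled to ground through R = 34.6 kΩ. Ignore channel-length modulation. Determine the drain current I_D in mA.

With gate tied to drain, V_SG = V_SD ≥ V_SG − |V_th|, so the device is in saturation.
k_p = μ_pC_ox · (W/L) = 2.84 mA/V².
KCL at the drain: ½ k_p (V_SG − |V_th|)² = (V_DD − V_SG)/R.
Let x = V_SG − 0.64. Then 49.1 x² + x − 11.56 = 0, giving x = 0.475 V (positive root), so V_SG = 1.11 V.
I_D = (V_DD − V_SG)/R = (12.2 − 1.11) / 34.6 = 0.32 mA.

I_D = 0.320 mA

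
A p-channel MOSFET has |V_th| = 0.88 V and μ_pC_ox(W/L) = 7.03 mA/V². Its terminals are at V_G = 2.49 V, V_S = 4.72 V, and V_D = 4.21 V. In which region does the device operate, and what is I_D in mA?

Triode; I_D = 3.93 mA

V_SG = V_S − V_G = 4.72 − 2.49 = 2.23 V; V_SD = V_S − V_D = 4.72 − 4.21 = 0.51 V.
V_ov = V_SG − |V_th| = 2.23 − 0.88 = 1.35 V.
Since V_SD = 0.51 V < V_ov = 1.35 V, the device is in the triode region.
I_D = k_p [V_ov · V_SD − ½ V_SD²] = 7.03 × [1.35 × 0.51 − 0.5 × 0.51²] = 3.93 mA.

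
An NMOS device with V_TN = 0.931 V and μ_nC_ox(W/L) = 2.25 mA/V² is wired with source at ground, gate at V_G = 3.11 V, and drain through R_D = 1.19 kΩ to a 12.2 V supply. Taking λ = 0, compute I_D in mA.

V_GS = V_G = 3.11 V, so V_ov = 3.11 − 0.931 = 2.18 V.
Assume saturation: I_D = ½ k_n V_ov² = 0.5 × 2.25 × 2.18² = 5.34 mA, giving V_DS = V_DD − I_D R_D = 12.2 − 5.34 × 1.19 = 5.84 V.
V_DS = 5.84 V ≥ V_ov = 2.18 V, confirming saturation.

I_D = 5.34 mA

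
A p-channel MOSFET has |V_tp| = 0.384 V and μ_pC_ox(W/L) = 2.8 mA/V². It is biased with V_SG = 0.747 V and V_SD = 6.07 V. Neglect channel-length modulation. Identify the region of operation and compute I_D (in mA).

V_ov = V_SG − |V_tp| = 0.747 − 0.384 = 0.363 V.
Since V_SD = 6.07 V ≥ V_ov = 0.363 V, the device is in saturation.
I_D = ½ k_p V_ov² = 0.5 × 2.8 × 0.363² = 0.184 mA.

Saturation; I_D = 0.184 mA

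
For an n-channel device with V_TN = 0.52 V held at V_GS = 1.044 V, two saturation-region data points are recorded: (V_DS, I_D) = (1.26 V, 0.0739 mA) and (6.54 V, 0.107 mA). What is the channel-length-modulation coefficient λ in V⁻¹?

λ = 0.0950 V⁻¹

With V_GS fixed, I_D ∝ (1 + λ V_DS) in saturation, so I_D2/I_D1 = (1 + λ V_DS2)/(1 + λ V_DS1).
0.107/0.0739 = 1.448 = (1 + 6.54 λ)/(1 + 1.26 λ).
Solving: λ (I_D1 V_DS2 − I_D2 V_DS1) = I_D2 − I_D1, so λ = (0.107 − 0.0739) / (0.0739 × 6.54 − 0.107 × 1.26) = 0.0331 / 0.348 = 0.095 V⁻¹.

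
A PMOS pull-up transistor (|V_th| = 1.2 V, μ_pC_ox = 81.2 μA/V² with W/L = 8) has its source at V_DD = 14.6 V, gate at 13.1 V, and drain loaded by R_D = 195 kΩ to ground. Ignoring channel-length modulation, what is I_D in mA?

I_D = 0.0292 mA

V_SG = V_DD − V_G = 14.6 − 13.1 = 1.5 V, so V_ov = 1.5 − 1.2 = 0.3 V.
k_p = μ_pC_ox · (W/L) = 0.6496 mA/V².
Assume saturation: I_D = ½ k_p V_ov² = 0.5 × 0.6496 × 0.3² = 0.0292 mA, giving V_SD = V_DD − I_D R_D = 14.6 − 0.0292 × 195 = 8.9 V.
V_SD = 8.9 V ≥ V_ov = 0.3 V, confirming saturation.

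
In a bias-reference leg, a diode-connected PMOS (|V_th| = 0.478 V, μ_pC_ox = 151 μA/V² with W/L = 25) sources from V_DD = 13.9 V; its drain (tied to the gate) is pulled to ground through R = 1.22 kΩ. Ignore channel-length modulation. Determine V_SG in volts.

With gate tied to drain, V_SG = V_SD ≥ V_SG − |V_th|, so the device is in saturation.
k_p = μ_pC_ox · (W/L) = 3.775 mA/V².
KCL at the drain: ½ k_p (V_SG − |V_th|)² = (V_DD − V_SG)/R.
Let x = V_SG − 0.478. Then 2.3 x² + x − 13.42 = 0, giving x = 2.21 V (positive root), so V_SG = 2.68 V.
I_D = (V_DD − V_SG)/R = (13.9 − 2.68) / 1.22 = 9.19 mA.

V_SG = 2.68 V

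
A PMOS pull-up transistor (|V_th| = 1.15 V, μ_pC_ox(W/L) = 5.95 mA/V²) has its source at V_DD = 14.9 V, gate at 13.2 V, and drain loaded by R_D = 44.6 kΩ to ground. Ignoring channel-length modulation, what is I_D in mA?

I_D = 0.332 mA

V_SG = V_DD − V_G = 14.9 − 13.2 = 1.7 V, so V_ov = 1.7 − 1.15 = 0.55 V.
Assume saturation: I_D = ½ k_p V_ov² = 0.5 × 5.95 × 0.55² = 0.9 mA, giving V_SD = V_DD − I_D R_D = 14.9 − 0.9 × 44.6 = -25.2 V.
But -25.2 V < V_ov = 0.55 V, so the device is actually in triode.
In triode I_D = k_p[V_ov V_SD − ½ V_SD²] and I_D = (V_DD − V_SD)/R_D. Equating: 133 V_SD² − 147 V_SD + 14.9 = 0, giving V_SD = 0.113 V (the root below V_ov).
I_D = (14.9 − 0.113) / 44.6 = 0.332 mA.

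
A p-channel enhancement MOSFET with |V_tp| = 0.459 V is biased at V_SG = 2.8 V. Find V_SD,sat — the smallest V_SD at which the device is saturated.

V_SD,sat = 2.34 V

The boundary between triode and saturation is V_SD = V_SG − |V_tp| = V_ov.
V_ov = 2.8 − 0.459 = 2.34 V.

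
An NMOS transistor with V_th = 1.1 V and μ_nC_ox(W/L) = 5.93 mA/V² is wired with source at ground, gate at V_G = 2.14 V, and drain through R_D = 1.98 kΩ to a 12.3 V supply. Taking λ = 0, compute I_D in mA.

V_GS = V_G = 2.14 V, so V_ov = 2.14 − 1.1 = 1.04 V.
Assume saturation: I_D = ½ k_n V_ov² = 0.5 × 5.93 × 1.04² = 3.21 mA, giving V_DS = V_DD − I_D R_D = 12.3 − 3.21 × 1.98 = 5.95 V.
V_DS = 5.95 V ≥ V_ov = 1.04 V, confirming saturation.

I_D = 3.21 mA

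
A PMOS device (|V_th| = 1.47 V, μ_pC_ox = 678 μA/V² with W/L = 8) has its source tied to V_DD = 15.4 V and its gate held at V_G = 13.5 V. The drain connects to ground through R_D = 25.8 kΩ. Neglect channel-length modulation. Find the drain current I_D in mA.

I_D = 0.501 mA

V_SG = V_DD − V_G = 15.4 − 13.5 = 1.9 V, so V_ov = 1.9 − 1.47 = 0.43 V.
k_p = μ_pC_ox · (W/L) = 5.424 mA/V².
Assume saturation: I_D = ½ k_p V_ov² = 0.5 × 5.424 × 0.43² = 0.501 mA, giving V_SD = V_DD − I_D R_D = 15.4 − 0.501 × 25.8 = 2.46 V.
V_SD = 2.46 V ≥ V_ov = 0.43 V, confirming saturation.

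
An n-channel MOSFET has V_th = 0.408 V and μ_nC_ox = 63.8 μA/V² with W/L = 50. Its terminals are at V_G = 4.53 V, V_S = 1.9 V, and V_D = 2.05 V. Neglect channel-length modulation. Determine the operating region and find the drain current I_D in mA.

Triode; I_D = 1.03 mA

V_GS = V_G − V_S = 4.53 − 1.9 = 2.63 V; V_DS = V_D − V_S = 2.05 − 1.9 = 0.15 V.
k_n = μ_nC_ox · (W/L) = 3.19 mA/V².
V_ov = V_GS − V_th = 2.63 − 0.408 = 2.22 V.
Since V_DS = 0.15 V < V_ov = 2.22 V, the device is in the triode region.
I_D = k_n [V_ov · V_DS − ½ V_DS²] = 3.19 × [2.22 × 0.15 − 0.5 × 0.15²] = 1.03 mA.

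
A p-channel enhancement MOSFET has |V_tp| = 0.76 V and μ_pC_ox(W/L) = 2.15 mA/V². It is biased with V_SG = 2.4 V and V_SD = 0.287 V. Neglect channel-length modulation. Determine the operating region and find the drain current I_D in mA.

Triode; I_D = 0.923 mA

V_ov = V_SG − |V_tp| = 2.4 − 0.76 = 1.64 V.
Since V_SD = 0.287 V < V_ov = 1.64 V, the device is in the triode region.
I_D = k_p [V_ov · V_SD − ½ V_SD²] = 2.15 × [1.64 × 0.287 − 0.5 × 0.287²] = 0.923 mA.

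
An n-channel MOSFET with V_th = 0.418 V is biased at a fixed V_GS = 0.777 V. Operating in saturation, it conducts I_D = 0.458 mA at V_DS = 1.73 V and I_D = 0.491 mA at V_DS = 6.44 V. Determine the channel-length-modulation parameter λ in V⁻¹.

λ = 0.0157 V⁻¹

With V_GS fixed, I_D ∝ (1 + λ V_DS) in saturation, so I_D2/I_D1 = (1 + λ V_DS2)/(1 + λ V_DS1).
0.491/0.458 = 1.072 = (1 + 6.44 λ)/(1 + 1.73 λ).
Solving: λ (I_D1 V_DS2 − I_D2 V_DS1) = I_D2 − I_D1, so λ = (0.491 − 0.458) / (0.458 × 6.44 − 0.491 × 1.73) = 0.033 / 2.1 = 0.0157 V⁻¹.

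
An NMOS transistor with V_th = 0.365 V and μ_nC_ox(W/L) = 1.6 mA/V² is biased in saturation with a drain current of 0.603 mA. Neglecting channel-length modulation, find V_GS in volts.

V_GS = 1.23 V

In saturation I_D = ½ k_n (V_GS − V_th)², so V_GS − V_th = √(2 I_D / k_n) = √(2 × 0.603 / 1.6) = 0.868 V.
V_GS = 0.365 + 0.868 = 1.23 V.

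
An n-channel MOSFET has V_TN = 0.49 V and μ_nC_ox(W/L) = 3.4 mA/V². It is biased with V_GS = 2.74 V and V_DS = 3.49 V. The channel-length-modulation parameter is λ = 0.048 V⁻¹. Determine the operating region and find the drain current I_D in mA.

Saturation; I_D = 10.0 mA

V_ov = V_GS − V_TN = 2.74 − 0.49 = 2.25 V.
Since V_DS = 3.49 V ≥ V_ov = 2.25 V, the device is in saturation.
I_D = ½ k_n V_ov² (1 + λ V_DS) = 0.5 × 3.4 × 2.25² × (1 + 0.048 × 3.49) = 10 mA.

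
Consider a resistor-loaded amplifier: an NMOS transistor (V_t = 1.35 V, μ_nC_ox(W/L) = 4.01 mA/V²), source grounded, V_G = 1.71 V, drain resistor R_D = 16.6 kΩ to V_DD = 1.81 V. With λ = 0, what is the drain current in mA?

V_GS = V_G = 1.71 V, so V_ov = 1.71 − 1.35 = 0.36 V.
Assume saturation: I_D = ½ k_n V_ov² = 0.5 × 4.01 × 0.36² = 0.26 mA, giving V_DS = V_DD − I_D R_D = 1.81 − 0.26 × 16.6 = -2.5 V.
But -2.5 V < V_ov = 0.36 V, so the device is actually in triode.
In triode I_D = k_n[V_ov V_DS − ½ V_DS²] and I_D = (V_DD − V_DS)/R_D. Equating: 33.3 V_DS² − 24.96 V_DS + 1.81 = 0, giving V_DS = 0.0813 V (the root below V_ov).
I_D = (1.81 − 0.0813) / 16.6 = 0.104 mA.

I_D = 0.104 mA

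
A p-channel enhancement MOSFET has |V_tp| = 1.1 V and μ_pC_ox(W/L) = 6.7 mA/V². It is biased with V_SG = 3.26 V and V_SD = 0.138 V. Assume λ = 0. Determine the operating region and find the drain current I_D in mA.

Triode; I_D = 1.93 mA

V_ov = V_SG − |V_tp| = 3.26 − 1.1 = 2.16 V.
Since V_SD = 0.138 V < V_ov = 2.16 V, the device is in the triode region.
I_D = k_p [V_ov · V_SD − ½ V_SD²] = 6.7 × [2.16 × 0.138 − 0.5 × 0.138²] = 1.93 mA.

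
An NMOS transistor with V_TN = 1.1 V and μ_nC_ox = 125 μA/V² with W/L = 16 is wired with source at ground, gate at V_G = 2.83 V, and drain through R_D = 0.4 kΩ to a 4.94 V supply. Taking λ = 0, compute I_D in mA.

I_D = 2.99 mA

V_GS = V_G = 2.83 V, so V_ov = 2.83 − 1.1 = 1.73 V.
k_n = μ_nC_ox · (W/L) = 2 mA/V².
Assume saturation: I_D = ½ k_n V_ov² = 0.5 × 2 × 1.73² = 2.99 mA, giving V_DS = V_DD − I_D R_D = 4.94 − 2.99 × 0.4 = 3.74 V.
V_DS = 3.74 V ≥ V_ov = 1.73 V, confirming saturation.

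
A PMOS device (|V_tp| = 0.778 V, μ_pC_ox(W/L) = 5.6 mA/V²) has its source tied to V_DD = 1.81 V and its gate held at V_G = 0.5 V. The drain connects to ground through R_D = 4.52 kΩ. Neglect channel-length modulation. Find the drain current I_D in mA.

I_D = 0.369 mA

V_SG = V_DD − V_G = 1.81 − 0.5 = 1.31 V, so V_ov = 1.31 − 0.778 = 0.532 V.
Assume saturation: I_D = ½ k_p V_ov² = 0.5 × 5.6 × 0.532² = 0.792 mA, giving V_SD = V_DD − I_D R_D = 1.81 − 0.792 × 4.52 = -1.77 V.
But -1.77 V < V_ov = 0.532 V, so the device is actually in triode.
In triode I_D = k_p[V_ov V_SD − ½ V_SD²] and I_D = (V_DD − V_SD)/R_D. Equating: 12.7 V_SD² − 14.47 V_SD + 1.81 = 0, giving V_SD = 0.143 V (the root below V_ov).
I_D = (1.81 − 0.143) / 4.52 = 0.369 mA.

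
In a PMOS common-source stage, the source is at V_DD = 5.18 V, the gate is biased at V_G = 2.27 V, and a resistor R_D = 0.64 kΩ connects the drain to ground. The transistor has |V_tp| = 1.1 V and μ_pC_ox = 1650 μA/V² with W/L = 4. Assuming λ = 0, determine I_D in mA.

V_SG = V_DD − V_G = 5.18 − 2.27 = 2.91 V, so V_ov = 2.91 − 1.1 = 1.81 V.
k_p = μ_pC_ox · (W/L) = 6.6 mA/V².
Assume saturation: I_D = ½ k_p V_ov² = 0.5 × 6.6 × 1.81² = 10.8 mA, giving V_SD = V_DD − I_D R_D = 5.18 − 10.8 × 0.64 = -1.74 V.
But -1.74 V < V_ov = 1.81 V, so the device is actually in triode.
In triode I_D = k_p[V_ov V_SD − ½ V_SD²] and I_D = (V_DD − V_SD)/R_D. Equating: 2.11 V_SD² − 8.645 V_SD + 5.18 = 0, giving V_SD = 0.729 V (the root below V_ov).
I_D = (5.18 − 0.729) / 0.64 = 6.95 mA.

I_D = 6.95 mA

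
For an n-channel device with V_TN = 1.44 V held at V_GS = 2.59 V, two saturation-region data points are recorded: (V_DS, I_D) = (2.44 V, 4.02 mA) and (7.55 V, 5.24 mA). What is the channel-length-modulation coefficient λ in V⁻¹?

With V_GS fixed, I_D ∝ (1 + λ V_DS) in saturation, so I_D2/I_D1 = (1 + λ V_DS2)/(1 + λ V_DS1).
5.24/4.02 = 1.303 = (1 + 7.55 λ)/(1 + 2.44 λ).
Solving: λ (I_D1 V_DS2 − I_D2 V_DS1) = I_D2 − I_D1, so λ = (5.24 − 4.02) / (4.02 × 7.55 − 5.24 × 2.44) = 1.22 / 17.6 = 0.0695 V⁻¹.

λ = 0.0695 V⁻¹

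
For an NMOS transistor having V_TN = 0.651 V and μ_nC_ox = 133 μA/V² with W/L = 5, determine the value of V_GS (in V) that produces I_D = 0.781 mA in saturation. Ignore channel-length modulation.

V_GS = 2.18 V

k_n = μ_nC_ox · (W/L) = 0.665 mA/V².
In saturation I_D = ½ k_n (V_GS − V_TN)², so V_GS − V_TN = √(2 I_D / k_n) = √(2 × 0.781 / 0.665) = 1.53 V.
V_GS = 0.651 + 1.53 = 2.18 V.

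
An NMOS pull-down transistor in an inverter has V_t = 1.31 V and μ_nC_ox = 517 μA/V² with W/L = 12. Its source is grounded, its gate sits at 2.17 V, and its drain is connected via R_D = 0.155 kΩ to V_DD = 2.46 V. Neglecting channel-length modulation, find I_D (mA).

V_GS = V_G = 2.17 V, so V_ov = 2.17 − 1.31 = 0.86 V.
k_n = μ_nC_ox · (W/L) = 6.204 mA/V².
Assume saturation: I_D = ½ k_n V_ov² = 0.5 × 6.204 × 0.86² = 2.29 mA, giving V_DS = V_DD − I_D R_D = 2.46 − 2.29 × 0.155 = 2.1 V.
V_DS = 2.1 V ≥ V_ov = 0.86 V, confirming saturation.

I_D = 2.29 mA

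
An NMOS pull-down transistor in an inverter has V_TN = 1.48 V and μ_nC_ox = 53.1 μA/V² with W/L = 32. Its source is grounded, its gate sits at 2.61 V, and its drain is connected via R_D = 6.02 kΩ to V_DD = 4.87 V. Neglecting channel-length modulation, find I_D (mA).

V_GS = V_G = 2.61 V, so V_ov = 2.61 − 1.48 = 1.13 V.
k_n = μ_nC_ox · (W/L) = 1.699 mA/V².
Assume saturation: I_D = ½ k_n V_ov² = 0.5 × 1.699 × 1.13² = 1.08 mA, giving V_DS = V_DD − I_D R_D = 4.87 − 1.08 × 6.02 = -1.66 V.
But -1.66 V < V_ov = 1.13 V, so the device is actually in triode.
In triode I_D = k_n[V_ov V_DS − ½ V_DS²] and I_D = (V_DD − V_DS)/R_D. Equating: 5.11 V_DS² − 12.56 V_DS + 4.87 = 0, giving V_DS = 0.483 V (the root below V_ov).
I_D = (4.87 − 0.483) / 6.02 = 0.729 mA.

I_D = 0.729 mA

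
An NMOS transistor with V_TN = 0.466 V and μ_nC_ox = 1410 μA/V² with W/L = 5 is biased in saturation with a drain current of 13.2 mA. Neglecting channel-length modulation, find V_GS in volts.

V_GS = 2.40 V

k_n = μ_nC_ox · (W/L) = 7.05 mA/V².
In saturation I_D = ½ k_n (V_GS − V_TN)², so V_GS − V_TN = √(2 I_D / k_n) = √(2 × 13.2 / 7.05) = 1.94 V.
V_GS = 0.466 + 1.94 = 2.4 V.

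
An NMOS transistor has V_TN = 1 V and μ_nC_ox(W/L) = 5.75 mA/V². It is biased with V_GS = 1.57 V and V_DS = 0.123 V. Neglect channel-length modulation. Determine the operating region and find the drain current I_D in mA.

Triode; I_D = 0.360 mA

V_ov = V_GS − V_TN = 1.57 − 1 = 0.57 V.
Since V_DS = 0.123 V < V_ov = 0.57 V, the device is in the triode region.
I_D = k_n [V_ov · V_DS − ½ V_DS²] = 5.75 × [0.57 × 0.123 − 0.5 × 0.123²] = 0.36 mA.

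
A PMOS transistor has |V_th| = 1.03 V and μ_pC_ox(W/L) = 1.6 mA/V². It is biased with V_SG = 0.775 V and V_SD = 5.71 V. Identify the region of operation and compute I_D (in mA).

V_SG = 0.775 V < |V_th| = 1.03 V, so the transistor is in cutoff.

Cutoff; I_D = 0 mA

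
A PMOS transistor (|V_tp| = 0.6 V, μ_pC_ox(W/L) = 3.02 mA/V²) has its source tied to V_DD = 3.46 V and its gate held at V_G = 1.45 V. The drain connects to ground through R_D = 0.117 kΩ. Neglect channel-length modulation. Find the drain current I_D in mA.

V_SG = V_DD − V_G = 3.46 − 1.45 = 2.01 V, so V_ov = 2.01 − 0.6 = 1.41 V.
Assume saturation: I_D = ½ k_p V_ov² = 0.5 × 3.02 × 1.41² = 3 mA, giving V_SD = V_DD − I_D R_D = 3.46 − 3 × 0.117 = 3.11 V.
V_SD = 3.11 V ≥ V_ov = 1.41 V, confirming saturation.

I_D = 3.00 mA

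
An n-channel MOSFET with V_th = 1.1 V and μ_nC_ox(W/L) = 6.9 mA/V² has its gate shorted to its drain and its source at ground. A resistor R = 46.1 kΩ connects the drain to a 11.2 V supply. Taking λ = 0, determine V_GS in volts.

With gate tied to drain, V_GS = V_DS ≥ V_GS − V_th, so the device is in saturation.
KCL at the drain: ½ k_n (V_GS − V_th)² = (V_DD − V_GS)/R.
Let x = V_GS − 1.1. Then 159 x² + x − 10.1 = 0, giving x = 0.249 V (positive root), so V_GS = 1.35 V.
I_D = (V_DD − V_GS)/R = (11.2 − 1.35) / 46.1 = 0.214 mA.

V_GS = 1.35 V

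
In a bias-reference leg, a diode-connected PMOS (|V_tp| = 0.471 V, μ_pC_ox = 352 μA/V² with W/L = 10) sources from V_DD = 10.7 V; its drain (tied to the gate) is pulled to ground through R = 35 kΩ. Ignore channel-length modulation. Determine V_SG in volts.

With gate tied to drain, V_SG = V_SD ≥ V_SG − |V_tp|, so the device is in saturation.
k_p = μ_pC_ox · (W/L) = 3.52 mA/V².
KCL at the drain: ½ k_p (V_SG − |V_tp|)² = (V_DD − V_SG)/R.
Let x = V_SG − 0.471. Then 61.6 x² + x − 10.23 = 0, giving x = 0.399 V (positive root), so V_SG = 0.87 V.
I_D = (V_DD − V_SG)/R = (10.7 − 0.87) / 35 = 0.281 mA.

V_SG = 0.870 V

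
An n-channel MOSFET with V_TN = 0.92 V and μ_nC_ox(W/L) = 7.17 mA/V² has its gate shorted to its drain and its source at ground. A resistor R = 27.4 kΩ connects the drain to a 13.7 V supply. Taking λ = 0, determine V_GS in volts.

With gate tied to drain, V_GS = V_DS ≥ V_GS − V_TN, so the device is in saturation.
KCL at the drain: ½ k_n (V_GS − V_TN)² = (V_DD − V_GS)/R.
Let x = V_GS − 0.92. Then 98.2 x² + x − 12.78 = 0, giving x = 0.356 V (positive root), so V_GS = 1.28 V.
I_D = (V_DD − V_GS)/R = (13.7 − 1.28) / 27.4 = 0.453 mA.

V_GS = 1.28 V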